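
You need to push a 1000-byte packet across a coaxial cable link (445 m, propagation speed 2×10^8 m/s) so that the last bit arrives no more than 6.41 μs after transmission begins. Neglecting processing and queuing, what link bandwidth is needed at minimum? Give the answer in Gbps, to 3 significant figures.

1.91 Gbps

L = 8000 bits.
Propagation delay = 445 / 200000000 = 2.225 μs.
Transmission budget = 6.41 − 2.225 = 4.185 μs.
R ≥ L / t_tx = 8000 bits / 4.185e-06 s = 1.91 Gbps.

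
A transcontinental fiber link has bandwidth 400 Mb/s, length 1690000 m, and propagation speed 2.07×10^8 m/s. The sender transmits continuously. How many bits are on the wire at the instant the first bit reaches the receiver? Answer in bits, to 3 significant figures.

Propagation delay = 1690000 / 2.07e+08 = 0.00816425 s.
BDP = R × t_prop = 400000000 × 0.00816425 = 3265700 bits.

3270000 bits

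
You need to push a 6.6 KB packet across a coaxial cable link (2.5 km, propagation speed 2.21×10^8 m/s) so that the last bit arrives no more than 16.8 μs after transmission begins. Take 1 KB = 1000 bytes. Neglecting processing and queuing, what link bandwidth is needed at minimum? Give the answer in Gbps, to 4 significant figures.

9.621 Gbps

L = 52800 bits.
Propagation delay = 2500 / 221000000 = 11.3122 μs.
Transmission budget = 16.8 − 11.3122 = 5.48778 μs.
R ≥ L / t_tx = 52800 bits / 5.48778e-06 s = 9.621 Gbps.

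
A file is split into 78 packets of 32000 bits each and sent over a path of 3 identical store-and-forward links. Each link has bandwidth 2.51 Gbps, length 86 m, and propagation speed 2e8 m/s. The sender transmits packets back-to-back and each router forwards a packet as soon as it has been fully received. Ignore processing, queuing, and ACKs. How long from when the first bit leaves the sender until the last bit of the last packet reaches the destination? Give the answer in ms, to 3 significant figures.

1.02 ms

Per-hop transmission t_tx = L/R = 32000/2510000000 = 0.012749 ms.
Per-hop propagation t_prop = 86/200000000 = 0.00043 ms.
Pipeline fill: first packet needs 3·t_tx to clear all hops; remaining 77 packets each add one t_tx.
Total = (3+78-1)·t_tx + 3·t_prop = 80·0.012749 + 3·0.00043 = 1.02 ms.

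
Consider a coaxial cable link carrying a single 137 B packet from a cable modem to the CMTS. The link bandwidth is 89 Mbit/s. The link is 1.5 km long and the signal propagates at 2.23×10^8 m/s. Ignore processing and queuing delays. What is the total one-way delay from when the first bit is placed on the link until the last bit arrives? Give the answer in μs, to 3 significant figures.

L = 137 × 8 = 1096 bits.
Transmission delay = L/R = 1096 / 89000000 = 12.3146 μs.
Propagation delay = d/s = 1500 m / 223000000 m/s = 6.72646 μs.
Total = 19.0 μs.

19.0 μs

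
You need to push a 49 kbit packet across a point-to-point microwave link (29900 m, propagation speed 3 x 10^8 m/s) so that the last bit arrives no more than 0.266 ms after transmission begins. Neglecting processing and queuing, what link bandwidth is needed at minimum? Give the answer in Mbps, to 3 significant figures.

Propagation delay = 29900 / 300000000 = 0.0996667 ms.
Transmission budget = 0.266 − 0.0996667 = 0.166333 ms.
R ≥ L / t_tx = 49000 bits / 0.000166333 s = 295 Mbps.

295 Mbps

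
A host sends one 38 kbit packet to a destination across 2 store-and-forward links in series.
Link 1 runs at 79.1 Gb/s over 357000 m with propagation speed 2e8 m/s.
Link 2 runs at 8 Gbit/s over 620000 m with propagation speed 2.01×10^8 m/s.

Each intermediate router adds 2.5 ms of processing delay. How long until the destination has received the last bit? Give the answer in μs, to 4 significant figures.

L = 38000 bits.
Transmission delays (L/R per hop): 0.480405, 4.75 μs; sum = 5.2304 μs.
Propagation delays (d/s per hop): 1785, 3084.58 μs; sum = 4869.58 μs.
Processing at 1 router(s): 1 × 2.5 ms = 2500 μs.
End-to-end = 7375 μs.

7375 μs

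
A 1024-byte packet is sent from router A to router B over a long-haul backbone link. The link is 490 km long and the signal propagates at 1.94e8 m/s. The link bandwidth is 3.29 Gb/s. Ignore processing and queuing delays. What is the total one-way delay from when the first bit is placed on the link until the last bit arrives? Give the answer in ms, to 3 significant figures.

2.53 ms

L = 1024 × 8 = 8192 bits.
Transmission delay = L/R = 8192 / 3290000000 = 0.00248997 ms.
Propagation delay = d/s = 490000 m / 194000000 m/s = 2.52577 ms.
Total = 2.53 ms.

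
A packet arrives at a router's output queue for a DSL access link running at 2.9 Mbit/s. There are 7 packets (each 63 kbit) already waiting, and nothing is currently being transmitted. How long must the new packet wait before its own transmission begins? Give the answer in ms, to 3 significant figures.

Each queued packet: L/R = 63000/2900000 = 21.7241 ms.
7 queued → 152.069 ms.
Queuing delay = 152 ms.

152 ms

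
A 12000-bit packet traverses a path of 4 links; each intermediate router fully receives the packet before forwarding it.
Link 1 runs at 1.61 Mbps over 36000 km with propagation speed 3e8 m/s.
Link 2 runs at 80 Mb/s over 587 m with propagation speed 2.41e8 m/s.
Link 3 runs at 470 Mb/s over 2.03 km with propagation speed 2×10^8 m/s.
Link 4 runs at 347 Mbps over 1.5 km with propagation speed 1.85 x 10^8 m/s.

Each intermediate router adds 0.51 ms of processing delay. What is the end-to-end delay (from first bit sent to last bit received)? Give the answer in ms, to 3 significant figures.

129 ms

Transmission delays (L/R per hop): 7.45342, 0.15, 0.0255319, 0.0345821 ms; sum = 7.66353 ms.
Propagation delays (d/s per hop): 120, 0.00243568, 0.01015, 0.00810811 ms; sum = 120.021 ms.
Processing at 3 router(s): 3 × 0.51 ms = 1.53 ms.
End-to-end = 129 ms.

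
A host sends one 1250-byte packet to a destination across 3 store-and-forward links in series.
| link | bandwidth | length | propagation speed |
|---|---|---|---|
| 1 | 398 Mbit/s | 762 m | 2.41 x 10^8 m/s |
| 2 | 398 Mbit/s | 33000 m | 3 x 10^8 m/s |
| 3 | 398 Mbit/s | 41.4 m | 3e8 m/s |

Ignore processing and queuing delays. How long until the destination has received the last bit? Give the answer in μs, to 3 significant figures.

L = 1250 × 8 = 10000 bits.
Transmission delay per hop = L/R = 10000/398000000 = 25.1256 μs; 3 hops → 75.3769 μs.
Propagation delays (d/s per hop): 3.16183, 110, 0.138 μs; sum = 113.3 μs.
End-to-end = 189 μs.

189 μs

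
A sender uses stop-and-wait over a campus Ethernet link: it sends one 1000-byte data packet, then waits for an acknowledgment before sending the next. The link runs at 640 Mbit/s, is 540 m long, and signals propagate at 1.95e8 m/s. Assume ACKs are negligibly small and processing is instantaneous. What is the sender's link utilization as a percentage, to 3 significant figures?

69.3 %

t_tx = L/R = 8000/640000000 = 1.25e-05 s.
t_prop = 540/195000000 = 2.76923e-06 s; RTT = 5.53846e-06 s.
Cycle = t_tx + RTT = 1.80385e-05 s.
Utilization = t_tx / cycle = 1.25e-05/1.80385e-05 = 69.3 %.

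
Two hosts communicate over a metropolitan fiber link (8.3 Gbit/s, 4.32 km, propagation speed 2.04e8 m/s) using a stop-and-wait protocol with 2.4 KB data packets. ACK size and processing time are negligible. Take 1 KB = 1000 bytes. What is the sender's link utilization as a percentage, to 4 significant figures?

t_tx = L/R = 19200/8.3e+09 = 2.31325e-06 s.
t_prop = 4320/204000000 = 2.11765e-05 s; RTT = 4.23529e-05 s.
Cycle = t_tx + RTT = 4.46662e-05 s.
Utilization = t_tx / cycle = 2.31325e-06/4.46662e-05 = 5.179 %.

5.179 %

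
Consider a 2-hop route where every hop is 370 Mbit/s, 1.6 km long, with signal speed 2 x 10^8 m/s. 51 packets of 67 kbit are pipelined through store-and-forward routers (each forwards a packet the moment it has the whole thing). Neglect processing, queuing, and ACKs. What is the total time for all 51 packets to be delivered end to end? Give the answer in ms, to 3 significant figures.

9.43 ms

Per-hop transmission t_tx = L/R = 67000/370000000 = 0.181081 ms.
Per-hop propagation t_prop = 1600/200000000 = 0.008 ms.
Pipeline fill: first packet needs 2·t_tx to clear all hops; remaining 50 packets each add one t_tx.
Total = (2+51-1)·t_tx + 2·t_prop = 52·0.181081 + 2·0.008 = 9.43 ms.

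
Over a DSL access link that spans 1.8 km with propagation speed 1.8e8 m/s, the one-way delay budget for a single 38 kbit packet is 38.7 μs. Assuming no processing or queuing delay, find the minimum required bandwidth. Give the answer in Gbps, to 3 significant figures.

Propagation delay = 1800 / 180000000 = 10 μs.
Transmission budget = 38.7 − 10 = 28.7 μs.
R ≥ L / t_tx = 38000 bits / 2.87e-05 s = 1.32 Gbps.

1.32 Gbps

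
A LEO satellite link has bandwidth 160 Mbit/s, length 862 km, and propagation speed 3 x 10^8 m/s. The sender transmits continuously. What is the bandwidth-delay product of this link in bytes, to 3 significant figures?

Propagation delay = 862000 / 300000000 = 0.00287333 s.
BDP = R × t_prop = 160000000 × 0.00287333 = 459733 bits.
In bytes: 459733/8 = 57500 bytes.

57500 bytes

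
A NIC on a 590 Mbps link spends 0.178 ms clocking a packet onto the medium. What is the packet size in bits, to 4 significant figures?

L = R × t_tx = 590000000 b/s × 0.000178 s = 105020 bits.

105000 bits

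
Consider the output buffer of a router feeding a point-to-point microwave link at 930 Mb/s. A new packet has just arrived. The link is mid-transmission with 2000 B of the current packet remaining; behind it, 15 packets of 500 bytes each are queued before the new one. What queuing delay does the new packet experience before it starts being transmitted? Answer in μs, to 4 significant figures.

Each queued packet: L/R = 4000/930000000 = 4.30108 μs.
15 queued → 64.5161 μs.
Plus remaining 16000 bits of current packet: 17.2043 μs.
Queuing delay = 81.72 μs.

81.72 μs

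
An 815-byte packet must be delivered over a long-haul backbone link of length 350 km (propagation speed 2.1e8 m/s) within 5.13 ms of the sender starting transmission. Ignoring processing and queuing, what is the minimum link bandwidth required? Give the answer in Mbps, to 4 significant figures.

L = 6520 bits.
Propagation delay = 350000 / 210000000 = 1.66667 ms.
Transmission budget = 5.13 − 1.66667 = 3.46333 ms.
R ≥ L / t_tx = 6520 bits / 0.00346333 s = 1.883 Mbps.

1.883 Mbps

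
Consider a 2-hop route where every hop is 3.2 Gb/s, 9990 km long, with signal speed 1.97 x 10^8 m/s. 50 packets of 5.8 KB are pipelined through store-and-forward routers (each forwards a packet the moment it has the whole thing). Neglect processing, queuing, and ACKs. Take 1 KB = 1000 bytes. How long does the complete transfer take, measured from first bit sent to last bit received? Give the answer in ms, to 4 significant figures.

Per-hop transmission t_tx = L/R = 46400/3200000000 = 0.0145 ms.
Per-hop propagation t_prop = 9990000/197000000 = 50.7107 ms.
Pipeline fill: first packet needs 2·t_tx to clear all hops; remaining 49 packets each add one t_tx.
Total = (2+50-1)·t_tx + 2·t_prop = 51·0.0145 + 2·50.7107 = 102.2 ms.

102.2 ms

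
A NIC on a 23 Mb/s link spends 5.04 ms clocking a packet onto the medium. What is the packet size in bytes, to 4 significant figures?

L = R × t_tx = 23000000 b/s × 0.00504 s = 115920 bits.
In bytes: 115920 / 8 = 14490 bytes.

14490 bytes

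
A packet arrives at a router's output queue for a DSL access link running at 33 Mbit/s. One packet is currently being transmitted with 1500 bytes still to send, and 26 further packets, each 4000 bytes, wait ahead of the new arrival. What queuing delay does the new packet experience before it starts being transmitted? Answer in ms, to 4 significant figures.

Each queued packet: L/R = 32000/33000000 = 0.969697 ms.
26 queued → 25.2121 ms.
Plus remaining 12000 bits of current packet: 0.363636 ms.
Queuing delay = 25.58 ms.

25.58 ms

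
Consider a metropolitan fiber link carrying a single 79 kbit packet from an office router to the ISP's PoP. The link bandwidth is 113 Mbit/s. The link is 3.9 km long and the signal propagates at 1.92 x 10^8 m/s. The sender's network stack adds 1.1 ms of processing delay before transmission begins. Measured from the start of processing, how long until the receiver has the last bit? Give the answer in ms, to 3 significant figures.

1.82 ms

L = 79000 bits.
Transmission delay = L/R = 79000 / 113000000 = 0.699115 ms.
Propagation delay = d/s = 3900 m / 192000000 m/s = 0.0203125 ms.
Plus processing delay 1.1 ms = 1.1 ms.
Total = 1.82 ms.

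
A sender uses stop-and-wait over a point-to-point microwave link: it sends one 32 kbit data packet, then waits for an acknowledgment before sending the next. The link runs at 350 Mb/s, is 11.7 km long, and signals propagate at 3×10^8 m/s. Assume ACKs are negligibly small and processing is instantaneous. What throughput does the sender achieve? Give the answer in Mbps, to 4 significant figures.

188.9 Mbps

t_tx = L/R = 32000/350000000 = 9.14286e-05 s.
t_prop = 11700/300000000 = 3.9e-05 s; RTT = 7.8e-05 s.
Cycle = t_tx + RTT = 0.000169429 s.
Throughput = L / cycle = 32000 / 0.000169429 = 188.9 Mbps.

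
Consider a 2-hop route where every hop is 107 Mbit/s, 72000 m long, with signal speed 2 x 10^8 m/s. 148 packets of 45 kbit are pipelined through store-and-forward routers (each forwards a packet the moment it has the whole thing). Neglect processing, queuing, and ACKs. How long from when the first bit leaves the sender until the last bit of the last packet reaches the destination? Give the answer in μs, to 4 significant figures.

63380 μs

Per-hop transmission t_tx = L/R = 45000/107000000 = 420.561 μs.
Per-hop propagation t_prop = 72000/200000000 = 360 μs.
Pipeline fill: first packet needs 2·t_tx to clear all hops; remaining 147 packets each add one t_tx.
Total = (2+148-1)·t_tx + 2·t_prop = 149·420.561 + 2·360 = 63380 μs.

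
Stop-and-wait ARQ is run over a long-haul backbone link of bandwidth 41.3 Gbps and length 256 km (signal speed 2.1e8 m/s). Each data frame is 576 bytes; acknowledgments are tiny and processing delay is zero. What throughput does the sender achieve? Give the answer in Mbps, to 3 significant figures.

t_tx = L/R = 4608/41300000000 = 1.11574e-07 s.
t_prop = 256000/210000000 = 0.00121905 s; RTT = 0.0024381 s.
Cycle = t_tx + RTT = 0.00243821 s.
Throughput = L / cycle = 4608 / 0.00243821 = 1.89 Mbps.

1.89 Mbps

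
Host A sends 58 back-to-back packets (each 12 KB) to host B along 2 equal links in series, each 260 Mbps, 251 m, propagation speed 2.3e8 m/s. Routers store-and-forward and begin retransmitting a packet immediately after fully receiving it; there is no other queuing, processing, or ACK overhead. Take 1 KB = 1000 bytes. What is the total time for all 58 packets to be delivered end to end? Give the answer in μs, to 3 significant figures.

Per-hop transmission t_tx = L/R = 96000/260000000 = 369.231 μs.
Per-hop propagation t_prop = 251/2.3e+08 = 1.0913 μs.
Pipeline fill: first packet needs 2·t_tx to clear all hops; remaining 57 packets each add one t_tx.
Total = (2+58-1)·t_tx + 2·t_prop = 59·369.231 + 2·1.0913 = 21800 μs.

21800 μs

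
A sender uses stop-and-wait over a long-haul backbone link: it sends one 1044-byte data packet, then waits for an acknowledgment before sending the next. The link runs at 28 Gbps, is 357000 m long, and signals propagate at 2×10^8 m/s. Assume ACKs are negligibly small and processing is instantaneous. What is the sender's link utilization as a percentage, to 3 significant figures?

0.00835 %

t_tx = L/R = 8352/28000000000 = 2.98286e-07 s.
t_prop = 357000/200000000 = 0.001785 s; RTT = 0.00357 s.
Cycle = t_tx + RTT = 0.0035703 s.
Utilization = t_tx / cycle = 2.98286e-07/0.0035703 = 0.00835 %.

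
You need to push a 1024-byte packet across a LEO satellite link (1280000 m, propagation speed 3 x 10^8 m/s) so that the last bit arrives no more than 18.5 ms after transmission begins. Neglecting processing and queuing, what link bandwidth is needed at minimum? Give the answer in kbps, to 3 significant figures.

L = 8192 bits.
Propagation delay = 1280000 / 300000000 = 4.26667 ms.
Transmission budget = 18.5 − 4.26667 = 14.2333 ms.
R ≥ L / t_tx = 8192 bits / 0.0142333 s = 576 kbps.

576 kbps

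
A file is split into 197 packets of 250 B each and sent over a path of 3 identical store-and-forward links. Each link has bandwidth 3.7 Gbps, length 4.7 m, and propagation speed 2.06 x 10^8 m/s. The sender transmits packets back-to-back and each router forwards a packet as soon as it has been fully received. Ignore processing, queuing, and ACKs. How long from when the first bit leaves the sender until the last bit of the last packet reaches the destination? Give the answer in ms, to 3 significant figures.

0.108 ms

Per-hop transmission t_tx = L/R = 2000/3700000000 = 0.000540541 ms.
Per-hop propagation t_prop = 4.7/206000000 = 2.28155e-05 ms.
Pipeline fill: first packet needs 3·t_tx to clear all hops; remaining 196 packets each add one t_tx.
Total = (3+197-1)·t_tx + 3·t_prop = 199·0.000540541 + 3·2.28155e-05 = 0.108 ms.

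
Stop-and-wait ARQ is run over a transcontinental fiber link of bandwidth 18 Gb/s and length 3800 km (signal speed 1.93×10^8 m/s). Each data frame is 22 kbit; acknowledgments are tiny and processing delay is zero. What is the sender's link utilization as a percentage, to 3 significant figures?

0.00310 %

t_tx = L/R = 22000/18000000000 = 1.22222e-06 s.
t_prop = 3800000/193000000 = 0.0196891 s; RTT = 0.0393782 s.
Cycle = t_tx + RTT = 0.0393795 s.
Utilization = t_tx / cycle = 1.22222e-06/0.0393795 = 0.00310 %.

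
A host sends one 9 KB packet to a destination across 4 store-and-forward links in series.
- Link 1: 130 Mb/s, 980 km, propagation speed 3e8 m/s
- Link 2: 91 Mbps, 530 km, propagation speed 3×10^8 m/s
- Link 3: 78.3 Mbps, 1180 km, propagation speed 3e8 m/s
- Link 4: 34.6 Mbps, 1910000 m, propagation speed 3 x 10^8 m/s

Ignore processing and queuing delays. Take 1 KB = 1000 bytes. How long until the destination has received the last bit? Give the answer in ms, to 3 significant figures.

19.7 ms

L = 72000 bits.
Transmission delays (L/R per hop): 0.553846, 0.791209, 0.91954, 2.08092 ms; sum = 4.34552 ms.
Propagation delays (d/s per hop): 3.26667, 1.76667, 3.93333, 6.36667 ms; sum = 15.3333 ms.
End-to-end = 19.7 ms.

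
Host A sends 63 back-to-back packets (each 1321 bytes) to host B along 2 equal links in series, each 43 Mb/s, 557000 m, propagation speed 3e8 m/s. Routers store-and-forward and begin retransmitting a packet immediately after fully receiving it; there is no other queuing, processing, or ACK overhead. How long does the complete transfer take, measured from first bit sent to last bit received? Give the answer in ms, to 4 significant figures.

Per-hop transmission t_tx = L/R = 10568/43000000 = 0.245767 ms.
Per-hop propagation t_prop = 557000/300000000 = 1.85667 ms.
Pipeline fill: first packet needs 2·t_tx to clear all hops; remaining 62 packets each add one t_tx.
Total = (2+63-1)·t_tx + 2·t_prop = 64·0.245767 + 2·1.85667 = 19.44 ms.

19.44 ms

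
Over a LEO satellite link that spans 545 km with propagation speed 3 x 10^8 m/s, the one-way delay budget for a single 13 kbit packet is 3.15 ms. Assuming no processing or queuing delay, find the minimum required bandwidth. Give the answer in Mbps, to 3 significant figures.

Propagation delay = 545000 / 300000000 = 1.81667 ms.
Transmission budget = 3.15 − 1.81667 = 1.33333 ms.
R ≥ L / t_tx = 13000 bits / 0.00133333 s = 9.75 Mbps.

9.75 Mbps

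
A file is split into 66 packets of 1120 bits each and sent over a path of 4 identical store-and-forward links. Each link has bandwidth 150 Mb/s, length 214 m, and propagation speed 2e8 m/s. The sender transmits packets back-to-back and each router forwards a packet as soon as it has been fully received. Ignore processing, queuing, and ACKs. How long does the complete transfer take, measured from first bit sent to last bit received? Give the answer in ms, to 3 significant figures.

Per-hop transmission t_tx = L/R = 1120/150000000 = 0.00746667 ms.
Per-hop propagation t_prop = 214/200000000 = 0.00107 ms.
Pipeline fill: first packet needs 4·t_tx to clear all hops; remaining 65 packets each add one t_tx.
Total = (4+66-1)·t_tx + 4·t_prop = 69·0.00746667 + 4·0.00107 = 0.519 ms.

0.519 ms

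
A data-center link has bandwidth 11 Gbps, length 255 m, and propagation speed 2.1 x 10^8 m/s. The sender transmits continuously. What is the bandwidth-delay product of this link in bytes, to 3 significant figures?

1670 bytes

Propagation delay = 255 / 210000000 = 1.21429e-06 s.
BDP = R × t_prop = 11000000000 × 1.21429e-06 = 13357.1 bits.
In bytes: 13357.1/8 = 1670 bytes.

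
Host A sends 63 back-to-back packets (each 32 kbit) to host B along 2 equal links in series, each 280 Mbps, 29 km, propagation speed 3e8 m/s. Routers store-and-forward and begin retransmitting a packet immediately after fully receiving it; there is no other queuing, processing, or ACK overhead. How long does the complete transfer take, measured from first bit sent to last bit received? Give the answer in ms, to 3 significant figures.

Per-hop transmission t_tx = L/R = 32000/280000000 = 0.114286 ms.
Per-hop propagation t_prop = 29000/300000000 = 0.0966667 ms.
Pipeline fill: first packet needs 2·t_tx to clear all hops; remaining 62 packets each add one t_tx.
Total = (2+63-1)·t_tx + 2·t_prop = 64·0.114286 + 2·0.0966667 = 7.51 ms.

7.51 ms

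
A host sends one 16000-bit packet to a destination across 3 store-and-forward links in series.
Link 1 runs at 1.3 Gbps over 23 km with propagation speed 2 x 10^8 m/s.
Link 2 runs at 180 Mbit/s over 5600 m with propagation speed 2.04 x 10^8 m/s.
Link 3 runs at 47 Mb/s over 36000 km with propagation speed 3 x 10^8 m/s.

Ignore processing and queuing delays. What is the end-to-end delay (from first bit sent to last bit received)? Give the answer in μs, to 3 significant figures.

121000 μs

Transmission delays (L/R per hop): 12.3077, 88.8889, 340.426 μs; sum = 441.622 μs.
Propagation delays (d/s per hop): 115, 27.451, 120000 μs; sum = 120142 μs.
End-to-end = 121000 μs.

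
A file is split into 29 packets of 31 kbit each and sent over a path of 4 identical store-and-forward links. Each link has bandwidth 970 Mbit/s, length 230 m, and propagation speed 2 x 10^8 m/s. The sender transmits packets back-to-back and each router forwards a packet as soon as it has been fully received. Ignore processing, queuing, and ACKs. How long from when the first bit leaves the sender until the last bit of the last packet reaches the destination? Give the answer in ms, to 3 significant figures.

1.03 ms

Per-hop transmission t_tx = L/R = 31000/970000000 = 0.0319588 ms.
Per-hop propagation t_prop = 230/200000000 = 0.00115 ms.
Pipeline fill: first packet needs 4·t_tx to clear all hops; remaining 28 packets each add one t_tx.
Total = (4+29-1)·t_tx + 4·t_prop = 32·0.0319588 + 4·0.00115 = 1.03 ms.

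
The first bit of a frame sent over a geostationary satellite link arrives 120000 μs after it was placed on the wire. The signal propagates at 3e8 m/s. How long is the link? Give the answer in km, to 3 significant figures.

36000 km

d = s × t_prop = 300000000 × 0.12 = 36000 km.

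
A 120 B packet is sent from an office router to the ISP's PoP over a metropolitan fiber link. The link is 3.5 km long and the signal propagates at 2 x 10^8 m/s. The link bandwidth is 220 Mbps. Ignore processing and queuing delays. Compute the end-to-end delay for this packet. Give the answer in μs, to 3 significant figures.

21.9 μs

L = 120 × 8 = 960 bits.
Transmission delay = L/R = 960 / 220000000 = 4.36364 μs.
Propagation delay = d/s = 3500 m / 200000000 m/s = 17.5 μs.
Total = 21.9 μs.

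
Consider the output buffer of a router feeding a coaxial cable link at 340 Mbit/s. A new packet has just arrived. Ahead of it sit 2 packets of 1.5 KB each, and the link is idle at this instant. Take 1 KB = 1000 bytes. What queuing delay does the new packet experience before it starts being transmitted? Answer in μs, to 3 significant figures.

Each queued packet: L/R = 12000/340000000 = 35.2941 μs.
2 queued → 70.5882 μs.
Queuing delay = 70.6 μs.

70.6 μs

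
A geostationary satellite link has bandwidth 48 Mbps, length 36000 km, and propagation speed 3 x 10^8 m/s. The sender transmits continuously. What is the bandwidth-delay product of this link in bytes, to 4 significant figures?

Propagation delay = 36000000 / 300000000 = 0.12 s.
BDP = R × t_prop = 48000000 × 0.12 = 5760000 bits.
In bytes: 5760000/8 = 720000 bytes.

720000 bytes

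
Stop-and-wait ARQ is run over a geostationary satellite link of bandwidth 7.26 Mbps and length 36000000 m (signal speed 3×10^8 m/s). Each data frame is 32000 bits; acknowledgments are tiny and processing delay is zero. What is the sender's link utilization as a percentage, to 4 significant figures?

t_tx = L/R = 32000/7260000 = 0.00440771 s.
t_prop = 36000000/300000000 = 0.12 s; RTT = 0.24 s.
Cycle = t_tx + RTT = 0.244408 s.
Utilization = t_tx / cycle = 0.00440771/0.244408 = 1.803 %.

1.803 %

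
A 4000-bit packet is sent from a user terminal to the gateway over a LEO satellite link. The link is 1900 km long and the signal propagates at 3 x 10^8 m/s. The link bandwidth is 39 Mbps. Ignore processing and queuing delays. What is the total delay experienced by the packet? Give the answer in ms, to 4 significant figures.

Transmission delay = L/R = 4000 / 39000000 = 0.102564 ms.
Propagation delay = d/s = 1900000 m / 300000000 m/s = 6.33333 ms.
Total = 6.436 ms.

6.436 ms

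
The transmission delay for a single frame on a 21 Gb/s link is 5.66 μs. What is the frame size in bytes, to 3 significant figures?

14900 bytes

L = R × t_tx = 21000000000 b/s × 5.66e-06 s = 118860 bits.
In bytes: 118860 / 8 = 14900 bytes.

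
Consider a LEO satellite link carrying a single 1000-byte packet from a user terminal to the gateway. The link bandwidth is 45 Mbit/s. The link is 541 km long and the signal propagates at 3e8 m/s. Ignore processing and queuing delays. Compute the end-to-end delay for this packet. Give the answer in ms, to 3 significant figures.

L = 1000 × 8 = 8000 bits.
Transmission delay = L/R = 8000 / 45000000 = 0.177778 ms.
Propagation delay = d/s = 541000 m / 300000000 m/s = 1.80333 ms.
Total = 1.98 ms.

1.98 ms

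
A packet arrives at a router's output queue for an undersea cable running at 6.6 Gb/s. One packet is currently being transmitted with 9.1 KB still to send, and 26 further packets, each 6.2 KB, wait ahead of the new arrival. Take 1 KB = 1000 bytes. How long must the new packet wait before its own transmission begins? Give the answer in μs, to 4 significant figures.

Each queued packet: L/R = 49600/6600000000 = 7.51515 μs.
26 queued → 195.394 μs.
Plus remaining 72800 bits of current packet: 11.0303 μs.
Queuing delay = 206.4 μs.

206.4 μs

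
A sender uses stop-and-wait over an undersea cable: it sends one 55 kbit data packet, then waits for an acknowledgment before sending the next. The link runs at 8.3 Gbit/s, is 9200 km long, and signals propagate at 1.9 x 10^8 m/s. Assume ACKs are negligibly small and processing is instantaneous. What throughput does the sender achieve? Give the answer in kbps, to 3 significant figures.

568 kbps

t_tx = L/R = 55000/8.3e+09 = 6.62651e-06 s.
t_prop = 9200000/190000000 = 0.0484211 s; RTT = 0.0968421 s.
Cycle = t_tx + RTT = 0.0968487 s.
Throughput = L / cycle = 55000 / 0.0968487 = 568 kbps.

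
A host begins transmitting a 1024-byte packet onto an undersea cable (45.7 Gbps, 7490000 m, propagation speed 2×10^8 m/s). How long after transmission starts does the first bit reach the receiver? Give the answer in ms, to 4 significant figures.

First bit experiences only propagation delay: d/s = 7490000/200000000 = 37.45 ms.

37.45 ms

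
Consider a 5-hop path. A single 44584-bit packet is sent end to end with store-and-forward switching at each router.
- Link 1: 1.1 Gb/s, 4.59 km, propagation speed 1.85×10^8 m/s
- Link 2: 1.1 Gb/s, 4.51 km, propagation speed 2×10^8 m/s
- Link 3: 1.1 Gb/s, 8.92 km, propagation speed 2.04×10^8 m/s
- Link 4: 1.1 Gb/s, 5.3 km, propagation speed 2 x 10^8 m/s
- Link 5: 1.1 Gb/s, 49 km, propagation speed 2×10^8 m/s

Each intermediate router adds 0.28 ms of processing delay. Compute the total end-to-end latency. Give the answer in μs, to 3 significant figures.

Transmission delay per hop = L/R = 44584/1100000000 = 40.5309 μs; 5 hops → 202.655 μs.
Propagation delays (d/s per hop): 24.8108, 22.55, 43.7255, 26.5, 245 μs; sum = 362.586 μs.
Processing at 4 router(s): 4 × 0.28 ms = 1120 μs.
End-to-end = 1690 μs.

1690 μs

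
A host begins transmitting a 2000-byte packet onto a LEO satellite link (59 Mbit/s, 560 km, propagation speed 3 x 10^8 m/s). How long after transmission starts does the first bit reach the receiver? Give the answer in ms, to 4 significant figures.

First bit experiences only propagation delay: d/s = 560000/300000000 = 1.867 ms.

1.867 ms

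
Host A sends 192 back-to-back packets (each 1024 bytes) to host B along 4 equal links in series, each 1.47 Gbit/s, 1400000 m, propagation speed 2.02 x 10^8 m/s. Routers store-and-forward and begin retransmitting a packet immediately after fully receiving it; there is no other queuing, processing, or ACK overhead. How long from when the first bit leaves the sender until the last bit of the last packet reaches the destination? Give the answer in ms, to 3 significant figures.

Per-hop transmission t_tx = L/R = 8192/1470000000 = 0.00557279 ms.
Per-hop propagation t_prop = 1400000/202000000 = 6.93069 ms.
Pipeline fill: first packet needs 4·t_tx to clear all hops; remaining 191 packets each add one t_tx.
Total = (4+192-1)·t_tx + 4·t_prop = 195·0.00557279 + 4·6.93069 = 28.8 ms.

28.8 ms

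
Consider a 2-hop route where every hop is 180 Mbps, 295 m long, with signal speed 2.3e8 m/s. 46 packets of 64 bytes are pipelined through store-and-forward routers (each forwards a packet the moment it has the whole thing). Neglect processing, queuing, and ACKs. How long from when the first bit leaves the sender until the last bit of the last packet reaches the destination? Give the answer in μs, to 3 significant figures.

Per-hop transmission t_tx = L/R = 512/180000000 = 2.84444 μs.
Per-hop propagation t_prop = 295/2.3e+08 = 1.28261 μs.
Pipeline fill: first packet needs 2·t_tx to clear all hops; remaining 45 packets each add one t_tx.
Total = (2+46-1)·t_tx + 2·t_prop = 47·2.84444 + 2·1.28261 = 136 μs.

136 μs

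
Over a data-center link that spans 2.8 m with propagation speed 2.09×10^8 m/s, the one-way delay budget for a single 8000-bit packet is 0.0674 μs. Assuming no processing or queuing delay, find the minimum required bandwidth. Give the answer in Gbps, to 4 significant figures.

148.1 Gbps

Propagation delay = 2.8 / 209000000 = 0.0133971 μs.
Transmission budget = 0.0674 − 0.0133971 = 0.0540029 μs.
R ≥ L / t_tx = 8000 bits / 5.40029e-08 s = 148.1 Gbps.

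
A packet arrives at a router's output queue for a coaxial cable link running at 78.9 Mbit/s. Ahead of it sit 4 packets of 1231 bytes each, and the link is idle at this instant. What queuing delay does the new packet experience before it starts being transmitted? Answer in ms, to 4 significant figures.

Each queued packet: L/R = 9848/78900000 = 0.124816 ms.
4 queued → 0.499265 ms.
Queuing delay = 0.4993 ms.

0.4993 ms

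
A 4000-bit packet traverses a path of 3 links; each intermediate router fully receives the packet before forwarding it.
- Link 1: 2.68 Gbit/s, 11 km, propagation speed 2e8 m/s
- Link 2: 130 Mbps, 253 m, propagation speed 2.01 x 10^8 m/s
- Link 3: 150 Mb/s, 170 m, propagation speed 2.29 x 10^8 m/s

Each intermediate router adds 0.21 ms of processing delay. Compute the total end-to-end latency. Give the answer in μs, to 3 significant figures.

Transmission delays (L/R per hop): 1.49254, 30.7692, 26.6667 μs; sum = 58.9284 μs.
Propagation delays (d/s per hop): 55, 1.25871, 0.742358 μs; sum = 57.0011 μs.
Processing at 2 router(s): 2 × 0.21 ms = 420 μs.
End-to-end = 536 μs.

536 μs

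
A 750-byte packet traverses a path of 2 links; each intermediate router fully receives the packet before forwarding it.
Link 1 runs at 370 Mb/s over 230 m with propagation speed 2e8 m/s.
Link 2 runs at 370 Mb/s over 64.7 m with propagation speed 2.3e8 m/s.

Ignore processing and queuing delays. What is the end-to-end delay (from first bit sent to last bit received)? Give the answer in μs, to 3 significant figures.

33.9 μs

L = 750 × 8 = 6000 bits.
Transmission delay per hop = L/R = 6000/370000000 = 16.2162 μs; 2 hops → 32.4324 μs.
Propagation delays (d/s per hop): 1.15, 0.281304 μs; sum = 1.4313 μs.
End-to-end = 33.9 μs.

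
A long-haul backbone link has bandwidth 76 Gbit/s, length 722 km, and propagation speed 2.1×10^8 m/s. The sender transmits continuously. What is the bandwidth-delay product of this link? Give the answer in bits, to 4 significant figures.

Propagation delay = 722000 / 210000000 = 0.0034381 s.
BDP = R × t_prop = 76000000000 × 0.0034381 = 261295000 bits.

261300000 bits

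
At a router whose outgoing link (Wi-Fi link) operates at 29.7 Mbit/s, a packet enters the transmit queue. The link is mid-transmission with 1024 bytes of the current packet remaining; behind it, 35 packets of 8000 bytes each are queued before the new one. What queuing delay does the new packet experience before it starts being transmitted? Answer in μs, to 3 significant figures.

Each queued packet: L/R = 64000/29700000 = 2154.88 μs.
35 queued → 75420.9 μs.
Plus remaining 8192 bits of current packet: 275.825 μs.
Queuing delay = 75700 μs.

75700 μs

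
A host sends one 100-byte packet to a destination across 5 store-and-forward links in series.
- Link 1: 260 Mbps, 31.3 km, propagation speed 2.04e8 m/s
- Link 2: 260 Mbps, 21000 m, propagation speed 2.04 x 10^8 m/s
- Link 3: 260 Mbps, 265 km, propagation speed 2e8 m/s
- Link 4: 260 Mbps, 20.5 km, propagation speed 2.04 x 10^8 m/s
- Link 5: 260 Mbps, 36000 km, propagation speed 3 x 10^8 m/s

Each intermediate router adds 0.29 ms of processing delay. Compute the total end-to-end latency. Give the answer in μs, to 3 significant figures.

L = 100 × 8 = 800 bits.
Transmission delay per hop = L/R = 800/260000000 = 3.07692 μs; 5 hops → 15.3846 μs.
Propagation delays (d/s per hop): 153.431, 102.941, 1325, 100.49, 120000 μs; sum = 121682 μs.
Processing at 4 router(s): 4 × 0.29 ms = 1160 μs.
End-to-end = 123000 μs.

123000 μs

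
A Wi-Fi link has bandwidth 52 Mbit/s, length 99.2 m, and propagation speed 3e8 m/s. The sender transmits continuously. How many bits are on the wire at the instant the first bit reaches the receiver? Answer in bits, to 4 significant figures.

Propagation delay = 99.2 / 300000000 = 3.30667e-07 s.
BDP = R × t_prop = 52000000 × 3.30667e-07 = 17.1947 bits.

17.19 bits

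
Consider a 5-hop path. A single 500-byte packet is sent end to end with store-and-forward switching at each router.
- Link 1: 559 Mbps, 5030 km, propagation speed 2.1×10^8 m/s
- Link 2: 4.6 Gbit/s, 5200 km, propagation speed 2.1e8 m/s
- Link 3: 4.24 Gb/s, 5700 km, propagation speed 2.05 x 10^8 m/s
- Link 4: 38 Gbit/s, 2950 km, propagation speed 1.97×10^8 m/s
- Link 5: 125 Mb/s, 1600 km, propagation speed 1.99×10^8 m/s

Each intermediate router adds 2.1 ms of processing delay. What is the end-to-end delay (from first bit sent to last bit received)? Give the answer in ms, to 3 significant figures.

108 ms

L = 500 × 8 = 4000 bits.
Transmission delays (L/R per hop): 0.00715564, 0.000869565, 0.000943396, 0.000105263, 0.032 ms; sum = 0.0410739 ms.
Propagation delays (d/s per hop): 23.9524, 24.7619, 27.8049, 14.9746, 8.0402 ms; sum = 99.534 ms.
Processing at 4 router(s): 4 × 2.1 ms = 8.4 ms.
End-to-end = 108 ms.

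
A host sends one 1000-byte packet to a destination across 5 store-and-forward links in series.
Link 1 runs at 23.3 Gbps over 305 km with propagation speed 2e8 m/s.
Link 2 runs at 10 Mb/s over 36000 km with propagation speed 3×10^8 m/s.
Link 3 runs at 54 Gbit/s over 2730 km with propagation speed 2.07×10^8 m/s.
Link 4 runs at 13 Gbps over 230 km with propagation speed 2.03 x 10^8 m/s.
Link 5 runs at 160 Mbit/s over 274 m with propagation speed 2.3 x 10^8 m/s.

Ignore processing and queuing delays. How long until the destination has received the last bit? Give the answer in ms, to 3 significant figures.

137 ms

L = 1000 × 8 = 8000 bits.
Transmission delays (L/R per hop): 0.000343348, 0.8, 0.000148148, 0.000615385, 0.05 ms; sum = 0.851107 ms.
Propagation delays (d/s per hop): 1.525, 120, 13.1884, 1.133, 0.0011913 ms; sum = 135.848 ms.
End-to-end = 137 ms.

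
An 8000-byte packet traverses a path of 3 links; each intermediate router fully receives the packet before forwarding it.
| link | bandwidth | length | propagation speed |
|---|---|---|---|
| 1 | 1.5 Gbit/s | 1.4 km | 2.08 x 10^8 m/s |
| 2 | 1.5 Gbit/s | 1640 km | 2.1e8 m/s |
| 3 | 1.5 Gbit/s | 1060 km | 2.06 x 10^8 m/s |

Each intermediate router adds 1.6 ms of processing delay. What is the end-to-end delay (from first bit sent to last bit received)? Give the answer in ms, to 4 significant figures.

L = 8000 × 8 = 64000 bits.
Transmission delay per hop = L/R = 64000/1500000000 = 0.0426667 ms; 3 hops → 0.128 ms.
Propagation delays (d/s per hop): 0.00673077, 7.80952, 5.14563 ms; sum = 12.9619 ms.
Processing at 2 router(s): 2 × 1.6 ms = 3.2 ms.
End-to-end = 16.29 ms.

16.29 ms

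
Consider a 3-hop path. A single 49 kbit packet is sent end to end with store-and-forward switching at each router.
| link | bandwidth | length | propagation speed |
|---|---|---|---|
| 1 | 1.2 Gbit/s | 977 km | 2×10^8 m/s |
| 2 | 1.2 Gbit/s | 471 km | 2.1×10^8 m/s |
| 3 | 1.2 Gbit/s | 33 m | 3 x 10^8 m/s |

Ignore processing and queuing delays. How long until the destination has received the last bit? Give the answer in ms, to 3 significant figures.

7.25 ms

L = 49000 bits.
Transmission delay per hop = L/R = 49000/1200000000 = 0.0408333 ms; 3 hops → 0.1225 ms.
Propagation delays (d/s per hop): 4.885, 2.24286, 0.00011 ms; sum = 7.12797 ms.
End-to-end = 7.25 ms.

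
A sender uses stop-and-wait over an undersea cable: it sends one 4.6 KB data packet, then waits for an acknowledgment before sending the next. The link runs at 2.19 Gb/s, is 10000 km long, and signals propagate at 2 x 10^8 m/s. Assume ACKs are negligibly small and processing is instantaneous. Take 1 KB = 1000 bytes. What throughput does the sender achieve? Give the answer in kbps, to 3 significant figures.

368 kbps

t_tx = L/R = 36800/2190000000 = 1.68037e-05 s.
t_prop = 10000000/200000000 = 0.05 s; RTT = 0.1 s.
Cycle = t_tx + RTT = 0.100017 s.
Throughput = L / cycle = 36800 / 0.100017 = 368 kbps.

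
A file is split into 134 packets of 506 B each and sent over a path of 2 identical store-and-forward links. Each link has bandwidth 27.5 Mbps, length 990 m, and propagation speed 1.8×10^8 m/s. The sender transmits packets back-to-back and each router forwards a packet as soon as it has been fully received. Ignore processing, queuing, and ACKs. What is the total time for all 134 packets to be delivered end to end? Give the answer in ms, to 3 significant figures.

Per-hop transmission t_tx = L/R = 4048/27500000 = 0.1472 ms.
Per-hop propagation t_prop = 990/180000000 = 0.0055 ms.
Pipeline fill: first packet needs 2·t_tx to clear all hops; remaining 133 packets each add one t_tx.
Total = (2+134-1)·t_tx + 2·t_prop = 135·0.1472 + 2·0.0055 = 19.9 ms.

19.9 ms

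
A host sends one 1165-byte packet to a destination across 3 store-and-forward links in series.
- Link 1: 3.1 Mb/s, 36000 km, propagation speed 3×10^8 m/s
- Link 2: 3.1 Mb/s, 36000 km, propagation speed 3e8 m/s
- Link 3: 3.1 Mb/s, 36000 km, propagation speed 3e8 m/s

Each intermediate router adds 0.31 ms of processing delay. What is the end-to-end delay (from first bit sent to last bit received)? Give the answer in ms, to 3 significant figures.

L = 1165 × 8 = 9320 bits.
Transmission delay per hop = L/R = 9320/3100000 = 3.00645 ms; 3 hops → 9.01935 ms.
Propagation delays (d/s per hop): 120, 120, 120 ms; sum = 360 ms.
Processing at 2 router(s): 2 × 0.31 ms = 0.62 ms.
End-to-end = 370 ms.

370 ms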